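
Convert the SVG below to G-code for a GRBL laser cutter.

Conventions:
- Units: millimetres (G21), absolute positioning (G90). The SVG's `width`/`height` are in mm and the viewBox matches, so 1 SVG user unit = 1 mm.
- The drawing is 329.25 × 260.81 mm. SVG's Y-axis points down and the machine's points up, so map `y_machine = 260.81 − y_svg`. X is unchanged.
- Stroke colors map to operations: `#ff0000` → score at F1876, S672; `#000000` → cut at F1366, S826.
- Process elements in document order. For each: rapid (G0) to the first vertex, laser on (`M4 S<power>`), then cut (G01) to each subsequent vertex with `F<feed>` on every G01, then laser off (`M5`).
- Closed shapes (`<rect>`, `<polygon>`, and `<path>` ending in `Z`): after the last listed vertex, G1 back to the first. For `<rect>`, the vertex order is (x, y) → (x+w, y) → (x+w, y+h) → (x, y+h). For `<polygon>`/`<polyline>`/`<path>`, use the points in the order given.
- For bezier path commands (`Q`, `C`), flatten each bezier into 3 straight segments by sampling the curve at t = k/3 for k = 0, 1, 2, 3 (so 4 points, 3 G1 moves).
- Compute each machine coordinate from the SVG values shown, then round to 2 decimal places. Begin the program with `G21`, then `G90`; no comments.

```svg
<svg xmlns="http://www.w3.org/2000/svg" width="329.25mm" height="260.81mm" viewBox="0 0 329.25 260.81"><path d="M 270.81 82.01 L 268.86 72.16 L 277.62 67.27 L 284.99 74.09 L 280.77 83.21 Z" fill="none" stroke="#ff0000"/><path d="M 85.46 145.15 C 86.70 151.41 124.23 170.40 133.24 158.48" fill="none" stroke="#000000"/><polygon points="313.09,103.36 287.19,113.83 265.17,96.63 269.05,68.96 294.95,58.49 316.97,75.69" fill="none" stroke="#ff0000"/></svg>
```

G21
G90
G0 X270.81 Y178.80
M4 S672
G01 X268.86 Y188.65 F1876
G01 X277.62 Y193.54 F1876
G01 X284.99 Y186.72 F1876
G01 X280.77 Y177.60 F1876
G01 X270.81 Y178.80 F1876
M5
G0 X85.46 Y115.66
M4 S826
G01 X96.40 Y106.77 F1366
G01 X117.12 Y99.10 F1366
G01 X133.24 Y102.33 F1366
M5
G0 X313.09 Y157.45
M4 S672
G01 X287.19 Y146.98 F1876
G01 X265.17 Y164.18 F1876
G01 X269.05 Y191.85 F1876
G01 X294.95 Y202.32 F1876
G01 X316.97 Y185.12 F1876
G01 X313.09 Y157.45 F1876
M5

viewBox `0 0 329.25 260.81` with mm width/height → 1 unit = 1 mm. Flip: y_m = 260.81 − y_svg.

**Shape 1** — `<path>` regular polygon, stroke `#ff0000` → score (S672, F1876). Machine vertices: (270.81,178.80) → (268.86,188.65) → (277.62,193.54) → (284.99,186.72) → (280.77,177.60) → (270.81,178.80). Closed: final G1 returns to the first vertex.

**Shape 2** — `<path>` cubic bezier, stroke `#000000` → cut (S826, F1366). Control points (SVG): P0=(85.46,145.15), P1=(86.70,151.41), P2=(124.23,170.40), P3=(133.24,158.48); sampled at t=k/3. Machine vertices: (85.46,115.66) → (96.40,106.77) → (117.12,99.10) → (133.24,102.33). Open path.

**Shape 3** — `<polygon>` regular polygon, stroke `#ff0000` → score (S672, F1876). Machine vertices: (313.09,157.45) → (287.19,146.98) → (265.17,164.18) → (269.05,191.85) → (294.95,202.32) → (316.97,185.12) → (313.09,157.45). Closed: final G1 returns to the first vertex.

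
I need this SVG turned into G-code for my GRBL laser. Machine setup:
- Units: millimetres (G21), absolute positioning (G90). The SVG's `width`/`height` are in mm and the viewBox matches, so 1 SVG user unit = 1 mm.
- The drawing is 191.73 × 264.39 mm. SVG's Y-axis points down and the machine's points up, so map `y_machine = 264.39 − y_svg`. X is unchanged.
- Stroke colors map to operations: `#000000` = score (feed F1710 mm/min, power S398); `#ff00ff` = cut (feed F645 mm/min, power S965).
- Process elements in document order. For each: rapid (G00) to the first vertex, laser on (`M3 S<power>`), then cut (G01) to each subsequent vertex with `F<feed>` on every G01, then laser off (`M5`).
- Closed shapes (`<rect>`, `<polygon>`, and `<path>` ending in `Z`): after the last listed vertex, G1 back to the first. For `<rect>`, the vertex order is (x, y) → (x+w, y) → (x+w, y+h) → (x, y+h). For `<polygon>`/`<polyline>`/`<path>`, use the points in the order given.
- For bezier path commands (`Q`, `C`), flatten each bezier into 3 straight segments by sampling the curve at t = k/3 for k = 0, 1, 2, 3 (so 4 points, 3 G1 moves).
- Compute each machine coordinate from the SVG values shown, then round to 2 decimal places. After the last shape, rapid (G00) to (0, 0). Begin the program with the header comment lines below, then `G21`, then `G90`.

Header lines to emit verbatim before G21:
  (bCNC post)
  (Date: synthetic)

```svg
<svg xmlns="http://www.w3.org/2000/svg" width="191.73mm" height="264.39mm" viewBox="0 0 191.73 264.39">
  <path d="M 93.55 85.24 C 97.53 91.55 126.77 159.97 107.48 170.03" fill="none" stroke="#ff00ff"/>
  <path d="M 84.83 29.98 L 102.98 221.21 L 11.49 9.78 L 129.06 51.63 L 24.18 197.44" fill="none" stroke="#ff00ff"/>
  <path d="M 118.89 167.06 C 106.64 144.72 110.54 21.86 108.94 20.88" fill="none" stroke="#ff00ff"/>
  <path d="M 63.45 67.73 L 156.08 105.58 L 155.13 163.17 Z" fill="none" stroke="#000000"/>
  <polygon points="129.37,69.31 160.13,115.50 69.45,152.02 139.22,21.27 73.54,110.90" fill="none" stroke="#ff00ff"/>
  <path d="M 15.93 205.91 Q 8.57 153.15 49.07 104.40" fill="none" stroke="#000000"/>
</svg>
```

viewBox `0 0 191.73 264.39` with mm width/height → 1 unit = 1 mm. Flip: y_m = 264.39 − y_svg.

**Shape 1** — `<path>` cubic bezier, stroke `#ff00ff` → cut (S965, F645). Control points (SVG): P0=(93.55,85.24), P1=(97.53,91.55), P2=(126.77,159.97), P3=(107.48,170.03); sampled at t=k/3. Machine vertices: (93.55,179.15) → (103.22,156.60) → (113.33,119.41) → (107.48,94.36). Open path.

**Shape 2** — `<path>` open polyline, stroke `#ff00ff` → cut (S965, F645). Machine vertices: (84.83,234.41) → (102.98,43.18) → (11.49,254.61) → (129.06,212.76) → (24.18,66.95). Open path.

**Shape 3** — `<path>` cubic bezier, stroke `#ff00ff` → cut (S965, F645). Control points (SVG): P0=(118.89,167.06), P1=(106.64,144.72), P2=(110.54,21.86), P3=(108.94,20.88); sampled at t=k/3. Machine vertices: (118.89,97.33) → (111.22,144.94) → (109.51,210.14) → (108.94,243.51). Open path.

**Shape 4** — `<path>` closed polygon, stroke `#000000` → score (S398, F1710). Machine vertices: (63.45,196.66) → (156.08,158.81) → (155.13,101.22) → (63.45,196.66). Closed: final G1 returns to the first vertex.

**Shape 5** — `<polygon>` closed polygon, stroke `#ff00ff` → cut (S965, F645). Machine vertices: (129.37,195.08) → (160.13,148.89) → (69.45,112.37) → (139.22,243.12) → (73.54,153.49) → (129.37,195.08). Closed: final G1 returns to the first vertex.

**Shape 6** — `<path>` quadratic bezier, stroke `#000000` → score (S398, F1710). Control points (SVG): P0=(15.93,205.91), P1=(8.57,153.15), P2=(49.07,104.40); sampled at t=k/3. Machine vertices: (15.93,58.48) → (16.34,93.21) → (27.39,127.04) → (49.07,159.99). Open path.

(bCNC post)
(Date: synthetic)
G21
G90
G00 X93.55 Y179.15
M3 S965
G01 X103.22 Y156.60 F645
G01 X113.33 Y119.41 F645
G01 X107.48 Y94.36 F645
M5
G00 X84.83 Y234.41
M3 S965
G01 X102.98 Y43.18 F645
G01 X11.49 Y254.61 F645
G01 X129.06 Y212.76 F645
G01 X24.18 Y66.95 F645
M5
G00 X118.89 Y97.33
M3 S965
G01 X111.22 Y144.94 F645
G01 X109.51 Y210.14 F645
G01 X108.94 Y243.51 F645
M5
G00 X63.45 Y196.66
M3 S398
G01 X156.08 Y158.81 F1710
G01 X155.13 Y101.22 F1710
G01 X63.45 Y196.66 F1710
M5
G00 X129.37 Y195.08
M3 S965
G01 X160.13 Y148.89 F645
G01 X69.45 Y112.37 F645
G01 X139.22 Y243.12 F645
G01 X73.54 Y153.49 F645
G01 X129.37 Y195.08 F645
M5
G00 X15.93 Y58.48
M3 S398
G01 X16.34 Y93.21 F1710
G01 X27.39 Y127.04 F1710
G01 X49.07 Y159.99 F1710
M5
G00 X0.00 Y0.00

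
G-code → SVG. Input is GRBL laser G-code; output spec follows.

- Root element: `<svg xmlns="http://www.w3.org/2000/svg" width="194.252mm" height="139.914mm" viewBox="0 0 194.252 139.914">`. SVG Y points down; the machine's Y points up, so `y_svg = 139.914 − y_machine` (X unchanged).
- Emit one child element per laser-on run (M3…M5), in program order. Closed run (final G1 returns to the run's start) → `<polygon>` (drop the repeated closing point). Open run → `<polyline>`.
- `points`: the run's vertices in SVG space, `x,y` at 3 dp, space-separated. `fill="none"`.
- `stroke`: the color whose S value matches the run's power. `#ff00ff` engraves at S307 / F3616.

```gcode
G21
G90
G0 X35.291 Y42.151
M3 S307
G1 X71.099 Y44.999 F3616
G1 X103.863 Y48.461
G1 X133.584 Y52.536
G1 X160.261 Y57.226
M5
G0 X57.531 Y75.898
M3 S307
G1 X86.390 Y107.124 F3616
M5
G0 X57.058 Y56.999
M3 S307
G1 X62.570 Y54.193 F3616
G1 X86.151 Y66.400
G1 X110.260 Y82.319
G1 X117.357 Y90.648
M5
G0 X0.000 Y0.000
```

Machine Y-up, SVG Y-down with viewBox height 139.914, so y_svg = 139.914 − y_machine; X carries over. Every run uses S307, so all elements get stroke `#ff00ff` (engrave).

Run 1: The run is open, so emit a `<polyline>` with points (Y-flipped): 35.291,97.763 71.099,94.915 103.863,91.453 133.584,87.378 160.261,82.688.

Run 2: The run is open, so emit a `<polyline>` with points (Y-flipped): 57.531,64.016 86.390,32.790.

Run 3: The run is open, so emit a `<polyline>` with points (Y-flipped): 57.058,82.915 62.570,85.721 86.151,73.514 110.260,57.595 117.357,49.266.

<svg xmlns="http://www.w3.org/2000/svg" width="194.252mm" height="139.914mm" viewBox="0 0 194.252 139.914">
  <polyline points="35.291,97.763 71.099,94.915 103.863,91.453 133.584,87.378 160.261,82.688" fill="none" stroke="#ff00ff"/>
  <polyline points="57.531,64.016 86.390,32.790" fill="none" stroke="#ff00ff"/>
  <polyline points="57.058,82.915 62.570,85.721 86.151,73.514 110.260,57.595 117.357,49.266" fill="none" stroke="#ff00ff"/>
</svg>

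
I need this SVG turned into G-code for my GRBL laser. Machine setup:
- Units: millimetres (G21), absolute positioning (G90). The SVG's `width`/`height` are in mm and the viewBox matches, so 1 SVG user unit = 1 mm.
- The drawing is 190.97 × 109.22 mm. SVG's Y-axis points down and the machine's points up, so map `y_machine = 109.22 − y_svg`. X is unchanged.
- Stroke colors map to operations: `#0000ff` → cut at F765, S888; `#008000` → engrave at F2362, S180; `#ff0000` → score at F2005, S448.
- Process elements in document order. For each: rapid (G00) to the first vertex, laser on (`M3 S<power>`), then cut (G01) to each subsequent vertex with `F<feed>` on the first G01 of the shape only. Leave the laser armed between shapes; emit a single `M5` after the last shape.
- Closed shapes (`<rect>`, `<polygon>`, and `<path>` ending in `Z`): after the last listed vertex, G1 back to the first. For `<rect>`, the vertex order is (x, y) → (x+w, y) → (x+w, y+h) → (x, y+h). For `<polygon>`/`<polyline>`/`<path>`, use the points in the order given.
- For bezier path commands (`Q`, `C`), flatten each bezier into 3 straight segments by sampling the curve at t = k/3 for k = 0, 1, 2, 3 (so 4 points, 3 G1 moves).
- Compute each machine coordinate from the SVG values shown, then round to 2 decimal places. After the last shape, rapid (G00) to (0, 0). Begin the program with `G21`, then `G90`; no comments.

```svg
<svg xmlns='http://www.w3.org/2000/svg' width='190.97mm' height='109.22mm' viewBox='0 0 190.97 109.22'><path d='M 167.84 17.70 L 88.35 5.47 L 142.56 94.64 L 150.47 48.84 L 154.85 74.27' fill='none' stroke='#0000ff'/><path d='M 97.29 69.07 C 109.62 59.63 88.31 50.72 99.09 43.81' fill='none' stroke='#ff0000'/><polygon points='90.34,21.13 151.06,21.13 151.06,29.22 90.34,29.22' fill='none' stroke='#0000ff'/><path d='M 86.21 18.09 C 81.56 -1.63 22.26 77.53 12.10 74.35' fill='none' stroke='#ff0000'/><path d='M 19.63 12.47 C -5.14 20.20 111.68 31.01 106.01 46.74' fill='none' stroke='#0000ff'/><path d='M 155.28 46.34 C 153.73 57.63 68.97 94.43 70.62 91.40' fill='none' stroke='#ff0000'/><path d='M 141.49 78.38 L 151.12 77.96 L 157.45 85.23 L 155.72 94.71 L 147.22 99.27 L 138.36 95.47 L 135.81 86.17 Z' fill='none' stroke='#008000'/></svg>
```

Since the viewBox matches the mm dimensions, user units are millimetres directly. The only transform is the Y-flip y_m = 109.22 − y_svg.

Shape 1 is a open polyline drawn with `<path>`. Its stroke #0000ff means cut at S888, F765. After flipping Y the toolpath is (167.84,91.52) → (88.35,103.75) → (142.56,14.58) → (150.47,60.38) → (154.85,34.95).

Shape 2 is a cubic bezier drawn with `<path>`. Its stroke #ff0000 means score at S448, F2005. After flipping Y the toolpath is (97.29,40.15) → (100.84,49.36) → (96.57,57.89) → (99.09,65.41).

Shape 3 is a rectangle drawn with `<polygon>`. Its stroke #0000ff means cut at S888, F765. After flipping Y the toolpath is (90.34,88.09) → (151.06,88.09) → (151.06,80.00) → (90.34,80.00) → (90.34,88.09), returning to the start.

Shape 4 is a cubic bezier drawn with `<path>`. Its stroke #ff0000 means score at S448, F2005. After flipping Y the toolpath is (86.21,91.13) → (67.19,84.60) → (34.80,52.42) → (12.10,34.87).

Shape 5 is a cubic bezier drawn with `<path>`. Its stroke #0000ff means cut at S888, F765. After flipping Y the toolpath is (19.63,96.75) → (32.28,87.93) → (80.63,76.64) → (106.01,62.48).

Shape 6 is a cubic bezier drawn with `<path>`. Its stroke #ff0000 means score at S448, F2005. After flipping Y the toolpath is (155.28,62.88) → (132.28,45.51) → (91.49,25.65) → (70.62,17.82).

Shape 7 is a regular polygon drawn with `<path>`. Its stroke #008000 means engrave at S180, F2362. After flipping Y the toolpath is (141.49,30.84) → (151.12,31.26) → (157.45,23.99) → (155.72,14.51) → (147.22,9.95) → (138.36,13.75) → (135.81,23.05) → (141.49,30.84), returning to the start.

G21
G90
G00 X167.84 Y91.52
M3 S888
G01 X88.35 Y103.75 F765
G01 X142.56 Y14.58
G01 X150.47 Y60.38
G01 X154.85 Y34.95
G00 X97.29 Y40.15
M3 S448
G01 X100.84 Y49.36 F2005
G01 X96.57 Y57.89
G01 X99.09 Y65.41
G00 X90.34 Y88.09
M3 S888
G01 X151.06 Y88.09 F765
G01 X151.06 Y80.00
G01 X90.34 Y80.00
G01 X90.34 Y88.09
G00 X86.21 Y91.13
M3 S448
G01 X67.19 Y84.60 F2005
G01 X34.80 Y52.42
G01 X12.10 Y34.87
G00 X19.63 Y96.75
M3 S888
G01 X32.28 Y87.93 F765
G01 X80.63 Y76.64
G01 X106.01 Y62.48
G00 X155.28 Y62.88
M3 S448
G01 X132.28 Y45.51 F2005
G01 X91.49 Y25.65
G01 X70.62 Y17.82
G00 X141.49 Y30.84
M3 S180
G01 X151.12 Y31.26 F2362
G01 X157.45 Y23.99
G01 X155.72 Y14.51
G01 X147.22 Y9.95
G01 X138.36 Y13.75
G01 X135.81 Y23.05
G01 X141.49 Y30.84
M5
G00 X0.00 Y0.00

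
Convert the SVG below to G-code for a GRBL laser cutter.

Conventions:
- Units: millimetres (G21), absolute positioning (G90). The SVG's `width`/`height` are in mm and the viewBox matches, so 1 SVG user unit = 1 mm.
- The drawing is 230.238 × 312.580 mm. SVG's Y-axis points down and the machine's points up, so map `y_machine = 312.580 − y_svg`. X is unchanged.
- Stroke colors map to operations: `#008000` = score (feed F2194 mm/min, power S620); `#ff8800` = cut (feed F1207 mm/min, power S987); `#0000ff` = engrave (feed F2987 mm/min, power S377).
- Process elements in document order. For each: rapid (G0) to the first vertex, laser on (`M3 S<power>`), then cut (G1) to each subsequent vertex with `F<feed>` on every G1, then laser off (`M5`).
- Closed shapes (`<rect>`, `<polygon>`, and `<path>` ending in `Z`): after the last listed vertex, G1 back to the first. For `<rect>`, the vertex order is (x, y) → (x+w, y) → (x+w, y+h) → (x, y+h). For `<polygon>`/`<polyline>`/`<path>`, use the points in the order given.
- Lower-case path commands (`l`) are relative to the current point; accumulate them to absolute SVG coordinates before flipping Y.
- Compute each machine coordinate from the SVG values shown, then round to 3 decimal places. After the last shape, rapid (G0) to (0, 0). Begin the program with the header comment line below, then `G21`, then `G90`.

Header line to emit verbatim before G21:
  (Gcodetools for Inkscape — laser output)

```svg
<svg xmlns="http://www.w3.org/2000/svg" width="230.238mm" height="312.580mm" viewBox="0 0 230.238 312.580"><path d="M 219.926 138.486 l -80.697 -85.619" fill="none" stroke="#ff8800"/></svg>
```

viewBox `0 0 230.238 312.580` with mm width/height → 1 unit = 1 mm. Flip: y_m = 312.580 − y_svg.

**Shape 1** — `<path>` line segment, stroke `#ff8800` → cut (S987, F1207). Machine vertices: (219.926,174.094) → (139.229,259.713). Open path.

(Gcodetools for Inkscape — laser output)
G21
G90
G0 X219.926 Y174.094
M3 S987
G1 X139.229 Y259.713 F1207
M5
G0 X0.000 Y0.000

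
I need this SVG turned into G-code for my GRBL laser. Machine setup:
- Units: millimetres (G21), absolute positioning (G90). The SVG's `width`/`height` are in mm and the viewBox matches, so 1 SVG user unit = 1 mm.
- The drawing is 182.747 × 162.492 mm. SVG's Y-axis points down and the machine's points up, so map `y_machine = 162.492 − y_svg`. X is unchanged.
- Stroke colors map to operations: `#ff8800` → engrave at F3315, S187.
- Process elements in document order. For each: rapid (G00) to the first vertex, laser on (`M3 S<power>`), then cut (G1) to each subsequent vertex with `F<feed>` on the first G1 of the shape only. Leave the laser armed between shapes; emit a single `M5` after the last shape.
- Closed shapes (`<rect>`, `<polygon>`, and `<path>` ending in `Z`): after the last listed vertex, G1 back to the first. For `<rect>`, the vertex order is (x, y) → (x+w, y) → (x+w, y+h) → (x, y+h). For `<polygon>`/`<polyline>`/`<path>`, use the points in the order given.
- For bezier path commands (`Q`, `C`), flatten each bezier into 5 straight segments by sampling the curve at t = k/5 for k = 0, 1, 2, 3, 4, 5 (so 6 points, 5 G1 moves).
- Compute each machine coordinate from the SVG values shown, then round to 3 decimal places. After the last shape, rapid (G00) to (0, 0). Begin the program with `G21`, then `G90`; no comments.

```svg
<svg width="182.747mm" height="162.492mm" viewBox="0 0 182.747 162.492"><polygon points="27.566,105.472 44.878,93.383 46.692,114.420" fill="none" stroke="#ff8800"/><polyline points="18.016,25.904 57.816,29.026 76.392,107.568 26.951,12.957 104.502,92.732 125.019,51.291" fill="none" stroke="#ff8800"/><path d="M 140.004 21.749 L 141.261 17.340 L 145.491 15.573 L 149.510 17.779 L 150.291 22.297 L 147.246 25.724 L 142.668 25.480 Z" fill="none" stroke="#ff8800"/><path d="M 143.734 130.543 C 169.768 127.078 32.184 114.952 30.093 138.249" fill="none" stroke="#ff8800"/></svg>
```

G21
G90
G00 X27.566 Y57.020
M3 S187
G1 X44.878 Y69.109 F3315
G1 X46.692 Y48.072
G1 X27.566 Y57.020
G00 X18.016 Y136.588
M3 S187
G1 X57.816 Y133.466 F3315
G1 X76.392 Y54.924
G1 X26.951 Y149.535
G1 X104.502 Y69.760
G1 X125.019 Y111.201
G00 X140.004 Y140.743
M3 S187
G1 X141.261 Y145.152 F3315
G1 X145.491 Y146.919
G1 X149.510 Y144.713
G1 X150.291 Y140.195
G1 X147.246 Y136.768
G1 X142.668 Y137.012
G1 X140.004 Y140.743
G00 X143.734 Y31.949
M3 S187
G1 X142.113 Y34.715 F3315
G1 X115.581 Y37.443
G1 X78.496 Y38.018
G1 X45.214 Y34.323
G1 X30.093 Y24.243
M5
G00 X0.000 Y0.000

viewBox `0 0 182.747 162.492` with mm width/height → 1 unit = 1 mm. Flip: y_m = 162.492 − y_svg.

**Shape 1** — `<polygon>` regular polygon, stroke `#ff8800` → engrave (S187, F3315). Machine vertices: (27.566,57.020) → (44.878,69.109) → (46.692,48.072) → (27.566,57.020). Closed: final G1 returns to the first vertex.

**Shape 2** — `<polyline>` open polyline, stroke `#ff8800` → engrave (S187, F3315). Machine vertices: (18.016,136.588) → (57.816,133.466) → (76.392,54.924) → (26.951,149.535) → (104.502,69.760) → (125.019,111.201). Open path.

**Shape 3** — `<path>` regular polygon, stroke `#ff8800` → engrave (S187, F3315). Machine vertices: (140.004,140.743) → (141.261,145.152) → (145.491,146.919) → (149.510,144.713) → (150.291,140.195) → (147.246,136.768) → (142.668,137.012) → (140.004,140.743). Closed: final G1 returns to the first vertex.

**Shape 4** — `<path>` cubic bezier, stroke `#ff8800` → engrave (S187, F3315). Control points (SVG): P0=(143.734,130.543), P1=(169.768,127.078), P2=(32.184,114.952), P3=(30.093,138.249); sampled at t=k/5. Machine vertices: (143.734,31.949) → (142.113,34.715) → (115.581,37.443) → (78.496,38.018) → (45.214,34.323) → (30.093,24.243). Open path.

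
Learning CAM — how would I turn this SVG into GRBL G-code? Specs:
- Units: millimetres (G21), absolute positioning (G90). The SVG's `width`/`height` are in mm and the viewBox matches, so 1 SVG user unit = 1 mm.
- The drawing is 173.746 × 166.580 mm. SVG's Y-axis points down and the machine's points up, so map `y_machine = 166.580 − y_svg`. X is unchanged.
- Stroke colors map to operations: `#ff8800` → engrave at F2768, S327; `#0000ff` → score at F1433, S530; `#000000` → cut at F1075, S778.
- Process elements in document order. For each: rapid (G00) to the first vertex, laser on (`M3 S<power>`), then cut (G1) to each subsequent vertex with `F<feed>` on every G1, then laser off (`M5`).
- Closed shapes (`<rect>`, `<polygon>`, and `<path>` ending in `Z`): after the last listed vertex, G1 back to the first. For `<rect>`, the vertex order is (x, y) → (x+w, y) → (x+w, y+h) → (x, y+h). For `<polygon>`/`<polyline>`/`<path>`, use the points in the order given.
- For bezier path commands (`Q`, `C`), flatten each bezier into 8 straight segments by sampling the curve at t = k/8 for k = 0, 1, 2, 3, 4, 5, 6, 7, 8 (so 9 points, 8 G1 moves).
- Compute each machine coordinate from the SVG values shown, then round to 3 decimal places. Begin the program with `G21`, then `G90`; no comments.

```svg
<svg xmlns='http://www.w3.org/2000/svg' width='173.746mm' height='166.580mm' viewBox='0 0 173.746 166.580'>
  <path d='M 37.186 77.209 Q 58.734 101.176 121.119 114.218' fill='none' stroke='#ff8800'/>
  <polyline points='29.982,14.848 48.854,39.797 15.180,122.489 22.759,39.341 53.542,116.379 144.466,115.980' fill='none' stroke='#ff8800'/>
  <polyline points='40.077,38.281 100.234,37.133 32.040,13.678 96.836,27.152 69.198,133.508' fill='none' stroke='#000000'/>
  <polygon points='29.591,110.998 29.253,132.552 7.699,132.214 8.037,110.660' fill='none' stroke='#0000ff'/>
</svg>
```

G21
G90
G00 X37.186 Y89.371
M3 S327
G1 X43.211 Y83.550 F2768
G1 X50.512 Y78.070 F2768
G1 X59.090 Y72.932 F2768
G1 X68.943 Y68.135 F2768
G1 X80.073 Y63.680 F2768
G1 X92.479 Y59.566 F2768
G1 X106.161 Y55.793 F2768
G1 X121.119 Y52.362 F2768
M5
G00 X29.982 Y151.732
M3 S327
G1 X48.854 Y126.783 F2768
G1 X15.180 Y44.091 F2768
G1 X22.759 Y127.239 F2768
G1 X53.542 Y50.201 F2768
G1 X144.466 Y50.600 F2768
M5
G00 X40.077 Y128.299
M3 S778
G1 X100.234 Y129.447 F1075
G1 X32.040 Y152.902 F1075
G1 X96.836 Y139.428 F1075
G1 X69.198 Y33.072 F1075
M5
G00 X29.591 Y55.582
M3 S530
G1 X29.253 Y34.028 F1433
G1 X7.699 Y34.366 F1433
G1 X8.037 Y55.920 F1433
G1 X29.591 Y55.582 F1433
M5

viewBox `0 0 173.746 166.580` with mm width/height → 1 unit = 1 mm. Flip: y_m = 166.580 − y_svg.

**Shape 1** — `<path>` quadratic bezier, stroke `#ff8800` → engrave (S327, F2768). Control points (SVG): P0=(37.186,77.209), P1=(58.734,101.176), P2=(121.119,114.218); sampled at t=k/8. Machine vertices: (37.186,89.371) → (43.211,83.550) → (50.512,78.070) → (59.090,72.932) → (68.943,68.135) → (80.073,63.680) → (92.479,59.566) → (106.161,55.793) → (121.119,52.362). Open path.

**Shape 2** — `<polyline>` open polyline, stroke `#ff8800` → engrave (S327, F2768). Machine vertices: (29.982,151.732) → (48.854,126.783) → (15.180,44.091) → (22.759,127.239) → (53.542,50.201) → (144.466,50.600). Open path.

**Shape 3** — `<polyline>` open polyline, stroke `#000000` → cut (S778, F1075). Machine vertices: (40.077,128.299) → (100.234,129.447) → (32.040,152.902) → (96.836,139.428) → (69.198,33.072). Open path.

**Shape 4** — `<polygon>` regular polygon, stroke `#0000ff` → score (S530, F1433). Machine vertices: (29.591,55.582) → (29.253,34.028) → (7.699,34.366) → (8.037,55.920) → (29.591,55.582). Closed: final G1 returns to the first vertex.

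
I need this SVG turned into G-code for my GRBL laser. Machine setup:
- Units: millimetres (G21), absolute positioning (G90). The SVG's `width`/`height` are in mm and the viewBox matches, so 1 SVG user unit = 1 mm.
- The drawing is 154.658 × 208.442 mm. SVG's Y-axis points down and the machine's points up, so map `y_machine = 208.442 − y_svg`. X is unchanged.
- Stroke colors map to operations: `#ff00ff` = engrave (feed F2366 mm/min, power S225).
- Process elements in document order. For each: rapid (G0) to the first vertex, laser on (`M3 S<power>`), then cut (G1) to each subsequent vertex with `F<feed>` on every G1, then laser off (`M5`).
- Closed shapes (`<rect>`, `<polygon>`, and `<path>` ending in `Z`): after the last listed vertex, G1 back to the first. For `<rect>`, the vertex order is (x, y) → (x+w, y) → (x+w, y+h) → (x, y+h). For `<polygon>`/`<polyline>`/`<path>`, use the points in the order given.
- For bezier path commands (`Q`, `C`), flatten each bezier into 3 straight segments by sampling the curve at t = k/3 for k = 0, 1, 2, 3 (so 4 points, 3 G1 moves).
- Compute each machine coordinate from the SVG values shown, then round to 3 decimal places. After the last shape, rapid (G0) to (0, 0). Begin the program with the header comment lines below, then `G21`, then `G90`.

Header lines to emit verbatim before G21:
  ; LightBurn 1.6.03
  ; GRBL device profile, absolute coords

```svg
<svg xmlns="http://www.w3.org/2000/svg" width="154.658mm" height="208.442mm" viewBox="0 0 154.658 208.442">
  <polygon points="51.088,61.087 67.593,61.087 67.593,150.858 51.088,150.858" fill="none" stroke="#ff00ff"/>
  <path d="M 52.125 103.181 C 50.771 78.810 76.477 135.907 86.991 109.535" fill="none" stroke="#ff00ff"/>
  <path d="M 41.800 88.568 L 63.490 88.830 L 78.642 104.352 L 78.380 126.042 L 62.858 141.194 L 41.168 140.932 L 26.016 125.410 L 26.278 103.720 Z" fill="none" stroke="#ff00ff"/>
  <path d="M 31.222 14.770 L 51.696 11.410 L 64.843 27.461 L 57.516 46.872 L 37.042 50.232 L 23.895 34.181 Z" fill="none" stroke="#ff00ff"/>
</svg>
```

Since the viewBox matches the mm dimensions, user units are millimetres directly. The only transform is the Y-flip y_m = 208.442 − y_svg.

Shape 1 is a rectangle drawn with `<polygon>`. Its stroke #ff00ff means engrave at S225, F2366. After flipping Y the toolpath is (51.088,147.355) → (67.593,147.355) → (67.593,57.584) → (51.088,57.584) → (51.088,147.355), returning to the start.

Shape 2 is a cubic bezier drawn with `<path>`. Its stroke #ff00ff means engrave at S225, F2366. After flipping Y the toolpath is (52.125,105.261) → (58.226,108.585) → (72.978,94.249) → (86.991,98.907).

Shape 3 is a regular polygon drawn with `<path>`. Its stroke #ff00ff means engrave at S225, F2366. After flipping Y the toolpath is (41.800,119.874) → (63.490,119.612) → (78.642,104.090) → (78.380,82.400) → (62.858,67.248) → (41.168,67.510) → (26.016,83.032) → (26.278,104.722) → (41.800,119.874), returning to the start.

Shape 4 is a regular polygon drawn with `<path>`. Its stroke #ff00ff means engrave at S225, F2366. After flipping Y the toolpath is (31.222,193.672) → (51.696,197.032) → (64.843,180.981) → (57.516,161.570) → (37.042,158.210) → (23.895,174.261) → (31.222,193.672), returning to the start.

; LightBurn 1.6.03
; GRBL device profile, absolute coords
G21
G90
G0 X51.088 Y147.355
M3 S225
G1 X67.593 Y147.355 F2366
G1 X67.593 Y57.584 F2366
G1 X51.088 Y57.584 F2366
G1 X51.088 Y147.355 F2366
M5
G0 X52.125 Y105.261
M3 S225
G1 X58.226 Y108.585 F2366
G1 X72.978 Y94.249 F2366
G1 X86.991 Y98.907 F2366
M5
G0 X41.800 Y119.874
M3 S225
G1 X63.490 Y119.612 F2366
G1 X78.642 Y104.090 F2366
G1 X78.380 Y82.400 F2366
G1 X62.858 Y67.248 F2366
G1 X41.168 Y67.510 F2366
G1 X26.016 Y83.032 F2366
G1 X26.278 Y104.722 F2366
G1 X41.800 Y119.874 F2366
M5
G0 X31.222 Y193.672
M3 S225
G1 X51.696 Y197.032 F2366
G1 X64.843 Y180.981 F2366
G1 X57.516 Y161.570 F2366
G1 X37.042 Y158.210 F2366
G1 X23.895 Y174.261 F2366
G1 X31.222 Y193.672 F2366
M5
G0 X0.000 Y0.000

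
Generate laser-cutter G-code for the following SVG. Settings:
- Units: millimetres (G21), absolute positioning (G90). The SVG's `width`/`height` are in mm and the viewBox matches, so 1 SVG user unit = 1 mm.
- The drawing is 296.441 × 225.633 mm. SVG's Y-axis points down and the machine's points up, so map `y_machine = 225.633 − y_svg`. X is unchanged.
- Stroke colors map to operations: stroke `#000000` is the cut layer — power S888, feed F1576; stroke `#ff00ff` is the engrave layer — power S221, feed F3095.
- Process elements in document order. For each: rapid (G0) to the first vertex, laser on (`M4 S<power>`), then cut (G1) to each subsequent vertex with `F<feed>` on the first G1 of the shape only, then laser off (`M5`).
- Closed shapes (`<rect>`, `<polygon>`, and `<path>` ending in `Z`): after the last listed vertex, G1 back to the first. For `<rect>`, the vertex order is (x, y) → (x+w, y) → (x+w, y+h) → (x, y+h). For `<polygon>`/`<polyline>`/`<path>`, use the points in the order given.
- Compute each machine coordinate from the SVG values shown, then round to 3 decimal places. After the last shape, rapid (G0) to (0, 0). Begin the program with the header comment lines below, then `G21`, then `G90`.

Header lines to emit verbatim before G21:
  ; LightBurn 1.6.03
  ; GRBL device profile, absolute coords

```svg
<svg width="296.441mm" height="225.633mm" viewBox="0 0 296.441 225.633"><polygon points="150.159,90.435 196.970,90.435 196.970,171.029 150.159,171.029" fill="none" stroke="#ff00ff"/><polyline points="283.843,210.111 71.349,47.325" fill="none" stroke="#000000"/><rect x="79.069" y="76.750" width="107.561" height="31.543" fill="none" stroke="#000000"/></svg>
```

; LightBurn 1.6.03
; GRBL device profile, absolute coords
G21
G90
G0 X150.159 Y135.198
M4 S221
G1 X196.970 Y135.198 F3095
G1 X196.970 Y54.604
G1 X150.159 Y54.604
G1 X150.159 Y135.198
M5
G0 X283.843 Y15.522
M4 S888
G1 X71.349 Y178.308 F1576
M5
G0 X79.069 Y148.883
M4 S888
G1 X186.630 Y148.883 F1576
G1 X186.630 Y117.340
G1 X79.069 Y117.340
G1 X79.069 Y148.883
M5
G0 X0.000 Y0.000

Since the viewBox matches the mm dimensions, user units are millimetres directly. The only transform is the Y-flip y_m = 225.633 − y_svg.

Shape 1 is a rectangle drawn with `<polygon>`. Its stroke #ff00ff means engrave at S221, F3095. After flipping Y the toolpath is (150.159,135.198) → (196.970,135.198) → (196.970,54.604) → (150.159,54.604) → (150.159,135.198), returning to the start.

Shape 2 is a line segment drawn with `<polyline>`. Its stroke #000000 means cut at S888, F1576. After flipping Y the toolpath is (283.843,15.522) → (71.349,178.308).

Shape 3 is a rectangle drawn with `<rect>`. Its stroke #000000 means cut at S888, F1576. After flipping Y the toolpath is (79.069,148.883) → (186.630,148.883) → (186.630,117.340) → (79.069,117.340) → (79.069,148.883), returning to the start.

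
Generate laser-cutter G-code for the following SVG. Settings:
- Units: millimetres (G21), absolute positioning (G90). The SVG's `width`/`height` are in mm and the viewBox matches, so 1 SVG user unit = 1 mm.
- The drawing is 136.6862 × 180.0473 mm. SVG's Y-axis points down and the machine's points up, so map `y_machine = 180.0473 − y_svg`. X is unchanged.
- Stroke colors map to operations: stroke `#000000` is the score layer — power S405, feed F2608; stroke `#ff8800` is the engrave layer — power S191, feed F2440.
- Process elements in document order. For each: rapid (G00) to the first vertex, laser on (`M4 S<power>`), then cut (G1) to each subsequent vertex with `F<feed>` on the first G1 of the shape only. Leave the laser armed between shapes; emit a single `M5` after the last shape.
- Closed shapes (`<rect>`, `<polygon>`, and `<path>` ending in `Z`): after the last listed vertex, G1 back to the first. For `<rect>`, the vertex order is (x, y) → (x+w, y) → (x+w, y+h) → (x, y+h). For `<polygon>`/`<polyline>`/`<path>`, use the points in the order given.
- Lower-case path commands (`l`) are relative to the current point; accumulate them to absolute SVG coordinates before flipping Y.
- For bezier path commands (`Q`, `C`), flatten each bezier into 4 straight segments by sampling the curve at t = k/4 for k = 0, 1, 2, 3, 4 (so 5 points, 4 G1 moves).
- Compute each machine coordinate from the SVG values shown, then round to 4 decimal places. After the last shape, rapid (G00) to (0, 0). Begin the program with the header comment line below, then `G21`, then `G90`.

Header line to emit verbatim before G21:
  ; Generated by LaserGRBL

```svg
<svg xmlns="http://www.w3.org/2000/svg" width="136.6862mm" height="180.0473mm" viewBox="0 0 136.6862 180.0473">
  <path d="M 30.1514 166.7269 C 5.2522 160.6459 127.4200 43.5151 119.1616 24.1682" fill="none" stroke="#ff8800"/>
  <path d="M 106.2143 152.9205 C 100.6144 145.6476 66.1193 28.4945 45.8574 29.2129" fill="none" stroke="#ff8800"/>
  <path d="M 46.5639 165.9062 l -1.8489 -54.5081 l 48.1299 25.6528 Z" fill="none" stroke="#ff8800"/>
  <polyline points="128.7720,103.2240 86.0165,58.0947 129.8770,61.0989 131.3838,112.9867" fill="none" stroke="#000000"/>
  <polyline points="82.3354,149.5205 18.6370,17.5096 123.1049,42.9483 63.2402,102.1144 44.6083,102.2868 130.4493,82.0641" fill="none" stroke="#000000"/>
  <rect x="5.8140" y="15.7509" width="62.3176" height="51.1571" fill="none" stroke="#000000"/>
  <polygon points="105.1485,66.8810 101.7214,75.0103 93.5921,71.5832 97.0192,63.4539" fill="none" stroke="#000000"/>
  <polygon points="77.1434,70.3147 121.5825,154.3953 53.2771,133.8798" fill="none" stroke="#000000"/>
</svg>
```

; Generated by LaserGRBL
G21
G90
G00 X30.1514 Y13.3204
M4 S191
G1 X34.7162 Y35.4400 F2440
G1 X68.4162 Y79.6250
G1 X105.2363 Y126.2975
G1 X119.1616 Y155.8791
G00 X106.2143 Y27.1268
M4 S191
G1 X97.2704 Y49.6254 F2440
G1 X81.5341 Y91.9773
G1 X63.0487 Y132.8309
G1 X45.8574 Y150.8344
G00 X46.5639 Y14.1411
M4 S191
G1 X44.7150 Y68.6492 F2440
G1 X92.8449 Y42.9964
G1 X46.5639 Y14.1411
G00 X128.7720 Y76.8233
M4 S405
G1 X86.0165 Y121.9526 F2608
G1 X129.8770 Y118.9484
G1 X131.3838 Y67.0606
G00 X82.3354 Y30.5268
M4 S405
G1 X18.6370 Y162.5377 F2608
G1 X123.1049 Y137.0990
G1 X63.2402 Y77.9329
G1 X44.6083 Y77.7605
G1 X130.4493 Y97.9832
G00 X5.8140 Y164.2964
M4 S405
G1 X68.1316 Y164.2964 F2608
G1 X68.1316 Y113.1393
G1 X5.8140 Y113.1393
G1 X5.8140 Y164.2964
G00 X105.1485 Y113.1663
M4 S405
G1 X101.7214 Y105.0370 F2608
G1 X93.5921 Y108.4641
G1 X97.0192 Y116.5934
G1 X105.1485 Y113.1663
G00 X77.1434 Y109.7326
M4 S405
G1 X121.5825 Y25.6520 F2608
G1 X53.2771 Y46.1675
G1 X77.1434 Y109.7326
M5
G00 X0.0000 Y0.0000

viewBox `0 0 136.6862 180.0473` with mm width/height → 1 unit = 1 mm. Flip: y_m = 180.0473 − y_svg.

**Shape 1** — `<path>` cubic bezier, stroke `#ff8800` → engrave (S191, F2440). Control points (SVG): P0=(30.1514,166.7269), P1=(5.2522,160.6459), P2=(127.4200,43.5151), P3=(119.1616,24.1682); sampled at t=k/4. Machine vertices: (30.1514,13.3204) → (34.7162,35.4400) → (68.4162,79.6250) → (105.2363,126.2975) → (119.1616,155.8791). Open path.

**Shape 2** — `<path>` cubic bezier, stroke `#ff8800` → engrave (S191, F2440). Control points (SVG): P0=(106.2143,152.9205), P1=(100.6144,145.6476), P2=(66.1193,28.4945), P3=(45.8574,29.2129); sampled at t=k/4. Machine vertices: (106.2143,27.1268) → (97.2704,49.6254) → (81.5341,91.9773) → (63.0487,132.8309) → (45.8574,150.8344). Open path.

**Shape 3** — `<path>` regular polygon, stroke `#ff8800` → engrave (S191, F2440). Machine vertices: (46.5639,14.1411) → (44.7150,68.6492) → (92.8449,42.9964) → (46.5639,14.1411). Closed: final G1 returns to the first vertex.

**Shape 4** — `<polyline>` open polyline, stroke `#000000` → score (S405, F2608). Machine vertices: (128.7720,76.8233) → (86.0165,121.9526) → (129.8770,118.9484) → (131.3838,67.0606). Open path.

**Shape 5** — `<polyline>` open polyline, stroke `#000000` → score (S405, F2608). Machine vertices: (82.3354,30.5268) → (18.6370,162.5377) → (123.1049,137.0990) → (63.2402,77.9329) → (44.6083,77.7605) → (130.4493,97.9832). Open path.

**Shape 6** — `<rect>` rectangle, stroke `#000000` → score (S405, F2608). Machine vertices: (5.8140,164.2964) → (68.1316,164.2964) → (68.1316,113.1393) → (5.8140,113.1393) → (5.8140,164.2964). Closed: final G1 returns to the first vertex.

**Shape 7** — `<polygon>` regular polygon, stroke `#000000` → score (S405, F2608). Machine vertices: (105.1485,113.1663) → (101.7214,105.0370) → (93.5921,108.4641) → (97.0192,116.5934) → (105.1485,113.1663). Closed: final G1 returns to the first vertex.

**Shape 8** — `<polygon>` closed polygon, stroke `#000000` → score (S405, F2608). Machine vertices: (77.1434,109.7326) → (121.5825,25.6520) → (53.2771,46.1675) → (77.1434,109.7326). Closed: final G1 returns to the first vertex.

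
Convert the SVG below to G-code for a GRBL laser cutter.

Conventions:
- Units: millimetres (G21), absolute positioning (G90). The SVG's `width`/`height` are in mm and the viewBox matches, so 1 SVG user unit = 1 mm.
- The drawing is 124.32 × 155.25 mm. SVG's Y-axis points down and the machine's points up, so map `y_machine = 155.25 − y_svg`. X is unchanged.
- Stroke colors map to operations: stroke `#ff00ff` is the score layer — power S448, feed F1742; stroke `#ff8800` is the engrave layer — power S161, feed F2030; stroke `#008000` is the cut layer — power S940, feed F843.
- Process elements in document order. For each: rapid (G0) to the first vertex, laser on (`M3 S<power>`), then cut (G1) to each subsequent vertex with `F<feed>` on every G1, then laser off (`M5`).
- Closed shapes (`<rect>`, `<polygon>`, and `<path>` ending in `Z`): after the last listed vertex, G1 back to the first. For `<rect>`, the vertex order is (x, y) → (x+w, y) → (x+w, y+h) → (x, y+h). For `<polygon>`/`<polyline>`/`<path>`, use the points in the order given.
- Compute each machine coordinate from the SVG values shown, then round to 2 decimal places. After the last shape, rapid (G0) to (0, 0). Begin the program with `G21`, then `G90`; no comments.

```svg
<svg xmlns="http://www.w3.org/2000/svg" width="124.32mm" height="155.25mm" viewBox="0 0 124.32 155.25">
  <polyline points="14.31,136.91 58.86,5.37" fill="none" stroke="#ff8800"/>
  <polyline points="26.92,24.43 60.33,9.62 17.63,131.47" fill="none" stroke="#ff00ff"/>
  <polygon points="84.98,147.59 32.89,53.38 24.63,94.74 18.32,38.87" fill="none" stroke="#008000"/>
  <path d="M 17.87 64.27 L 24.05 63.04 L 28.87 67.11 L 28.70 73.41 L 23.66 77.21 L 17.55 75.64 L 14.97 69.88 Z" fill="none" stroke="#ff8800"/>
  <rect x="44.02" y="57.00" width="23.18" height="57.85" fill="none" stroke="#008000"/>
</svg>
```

Since the viewBox matches the mm dimensions, user units are millimetres directly. The only transform is the Y-flip y_m = 155.25 − y_svg.

Shape 1 is a line segment drawn with `<polyline>`. Its stroke #ff8800 means engrave at S161, F2030. After flipping Y the toolpath is (14.31,18.34) → (58.86,149.88).

Shape 2 is a open polyline drawn with `<polyline>`. Its stroke #ff00ff means score at S448, F1742. After flipping Y the toolpath is (26.92,130.82) → (60.33,145.63) → (17.63,23.78).

Shape 3 is a closed polygon drawn with `<polygon>`. Its stroke #008000 means cut at S940, F843. After flipping Y the toolpath is (84.98,7.66) → (32.89,101.87) → (24.63,60.51) → (18.32,116.38) → (84.98,7.66), returning to the start.

Shape 4 is a regular polygon drawn with `<path>`. Its stroke #ff8800 means engrave at S161, F2030. After flipping Y the toolpath is (17.87,90.98) → (24.05,92.21) → (28.87,88.14) → (28.70,81.84) → (23.66,78.04) → (17.55,79.61) → (14.97,85.37) → (17.87,90.98), returning to the start.

Shape 5 is a rectangle drawn with `<rect>`. Its stroke #008000 means cut at S940, F843. After flipping Y the toolpath is (44.02,98.25) → (67.20,98.25) → (67.20,40.40) → (44.02,40.40) → (44.02,98.25), returning to the start.

G21
G90
G0 X14.31 Y18.34
M3 S161
G1 X58.86 Y149.88 F2030
M5
G0 X26.92 Y130.82
M3 S448
G1 X60.33 Y145.63 F1742
G1 X17.63 Y23.78 F1742
M5
G0 X84.98 Y7.66
M3 S940
G1 X32.89 Y101.87 F843
G1 X24.63 Y60.51 F843
G1 X18.32 Y116.38 F843
G1 X84.98 Y7.66 F843
M5
G0 X17.87 Y90.98
M3 S161
G1 X24.05 Y92.21 F2030
G1 X28.87 Y88.14 F2030
G1 X28.70 Y81.84 F2030
G1 X23.66 Y78.04 F2030
G1 X17.55 Y79.61 F2030
G1 X14.97 Y85.37 F2030
G1 X17.87 Y90.98 F2030
M5
G0 X44.02 Y98.25
M3 S940
G1 X67.20 Y98.25 F843
G1 X67.20 Y40.40 F843
G1 X44.02 Y40.40 F843
G1 X44.02 Y98.25 F843
M5
G0 X0.00 Y0.00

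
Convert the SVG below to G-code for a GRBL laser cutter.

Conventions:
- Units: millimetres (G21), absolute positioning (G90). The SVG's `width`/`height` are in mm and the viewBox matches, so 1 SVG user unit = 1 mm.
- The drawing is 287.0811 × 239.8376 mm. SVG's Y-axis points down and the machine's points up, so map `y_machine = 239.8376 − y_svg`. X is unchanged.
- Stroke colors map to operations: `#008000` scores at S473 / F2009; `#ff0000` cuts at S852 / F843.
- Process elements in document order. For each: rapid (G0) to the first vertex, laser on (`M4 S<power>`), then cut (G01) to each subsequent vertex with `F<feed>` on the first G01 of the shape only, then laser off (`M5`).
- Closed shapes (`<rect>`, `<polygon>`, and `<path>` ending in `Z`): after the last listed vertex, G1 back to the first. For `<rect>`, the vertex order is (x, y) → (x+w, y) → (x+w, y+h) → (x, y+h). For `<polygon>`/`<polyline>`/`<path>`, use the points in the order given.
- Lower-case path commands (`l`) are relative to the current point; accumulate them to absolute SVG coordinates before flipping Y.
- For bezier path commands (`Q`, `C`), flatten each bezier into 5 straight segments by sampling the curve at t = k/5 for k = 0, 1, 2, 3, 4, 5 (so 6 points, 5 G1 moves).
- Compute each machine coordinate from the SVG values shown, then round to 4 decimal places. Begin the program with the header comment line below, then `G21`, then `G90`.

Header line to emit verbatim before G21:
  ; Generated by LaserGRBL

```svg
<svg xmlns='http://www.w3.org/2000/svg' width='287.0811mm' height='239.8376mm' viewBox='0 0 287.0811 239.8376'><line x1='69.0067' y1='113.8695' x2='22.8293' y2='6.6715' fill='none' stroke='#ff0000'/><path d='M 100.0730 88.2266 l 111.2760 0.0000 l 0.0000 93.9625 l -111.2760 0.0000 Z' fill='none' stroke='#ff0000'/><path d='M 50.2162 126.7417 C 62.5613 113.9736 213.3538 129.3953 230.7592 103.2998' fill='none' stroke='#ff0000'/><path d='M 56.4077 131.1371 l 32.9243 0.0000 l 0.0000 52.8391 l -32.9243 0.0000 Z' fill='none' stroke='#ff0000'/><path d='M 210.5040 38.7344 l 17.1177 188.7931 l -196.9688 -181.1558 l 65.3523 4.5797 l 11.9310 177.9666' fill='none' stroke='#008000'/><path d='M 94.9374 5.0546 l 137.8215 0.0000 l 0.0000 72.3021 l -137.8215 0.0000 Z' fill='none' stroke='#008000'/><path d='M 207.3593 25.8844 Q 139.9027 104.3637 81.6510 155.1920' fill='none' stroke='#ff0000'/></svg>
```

; Generated by LaserGRBL
G21
G90
G0 X69.0067 Y125.9681
M4 S852
G01 X22.8293 Y233.1661 F843
M5
G0 X100.0730 Y151.6110
M4 S852
G01 X211.3490 Y151.6110 F843
G01 X211.3490 Y57.6485
G01 X100.0730 Y57.6485
G01 X100.0730 Y151.6110
M5
G0 X50.2162 Y113.0959
M4 S852
G01 X72.0623 Y117.9316 F843
G01 X114.0877 Y119.3478
G01 X163.2443 Y120.6902
G01 X206.4842 Y125.3049
G01 X230.7592 Y136.5378
M5
G0 X56.4077 Y108.7005
M4 S852
G01 X89.3320 Y108.7005 F843
G01 X89.3320 Y55.8614
G01 X56.4077 Y55.8614
G01 X56.4077 Y108.7005
M5
G0 X210.5040 Y201.1032
M4 S473
G01 X227.6217 Y12.3101 F2009
G01 X30.6529 Y193.4659
G01 X96.0052 Y188.8862
G01 X107.9362 Y10.9196
M5
G0 X94.9374 Y234.7830
M4 S473
G01 X232.7589 Y234.7830 F2009
G01 X232.7589 Y162.4809
G01 X94.9374 Y162.4809
G01 X94.9374 Y234.7830
M5
G0 X207.3593 Y213.9532
M4 S852
G01 X180.7449 Y183.6675 F843
G01 X154.8668 Y155.5939
G01 X129.7251 Y129.7324
G01 X105.3199 Y106.0830
G01 X81.6510 Y84.6456
M5

viewBox `0 0 287.0811 239.8376` with mm width/height → 1 unit = 1 mm. Flip: y_m = 239.8376 − y_svg.

**Shape 1** — `<line>` line segment, stroke `#ff0000` → cut (S852, F843). Machine vertices: (69.0067,125.9681) → (22.8293,233.1661). Open path.

**Shape 2** — `<path>` rectangle, stroke `#ff0000` → cut (S852, F843). Machine vertices: (100.0730,151.6110) → (211.3490,151.6110) → (211.3490,57.6485) → (100.0730,57.6485) → (100.0730,151.6110). Closed: final G1 returns to the first vertex.

**Shape 3** — `<path>` cubic bezier, stroke `#ff0000` → cut (S852, F843). Control points (SVG): P0=(50.2162,126.7417), P1=(62.5613,113.9736), P2=(213.3538,129.3953), P3=(230.7592,103.2998); sampled at t=k/5. Machine vertices: (50.2162,113.0959) → (72.0623,117.9316) → (114.0877,119.3478) → (163.2443,120.6902) → (206.4842,125.3049) → (230.7592,136.5378). Open path.

**Shape 4** — `<path>` rectangle, stroke `#ff0000` → cut (S852, F843). Machine vertices: (56.4077,108.7005) → (89.3320,108.7005) → (89.3320,55.8614) → (56.4077,55.8614) → (56.4077,108.7005). Closed: final G1 returns to the first vertex.

**Shape 5** — `<path>` open polyline, stroke `#008000` → score (S473, F2009). Machine vertices: (210.5040,201.1032) → (227.6217,12.3101) → (30.6529,193.4659) → (96.0052,188.8862) → (107.9362,10.9196). Open path.

**Shape 6** — `<path>` rectangle, stroke `#008000` → score (S473, F2009). Machine vertices: (94.9374,234.7830) → (232.7589,234.7830) → (232.7589,162.4809) → (94.9374,162.4809) → (94.9374,234.7830). Closed: final G1 returns to the first vertex.

**Shape 7** — `<path>` quadratic bezier, stroke `#ff0000` → cut (S852, F843). Control points (SVG): P0=(207.3593,25.8844), P1=(139.9027,104.3637), P2=(81.6510,155.1920); sampled at t=k/5. Machine vertices: (207.3593,213.9532) → (180.7449,183.6675) → (154.8668,155.5939) → (129.7251,129.7324) → (105.3199,106.0830) → (81.6510,84.6456). Open path.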